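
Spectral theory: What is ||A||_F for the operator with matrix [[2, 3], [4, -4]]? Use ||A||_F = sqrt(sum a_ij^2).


||A||_F^2 = sum a_ij^2
= 2^2 + 3^2 + 4^2 + (-4)^2
= 4 + 9 + 16 + 16 = 45
||A||_F = sqrt(45) = 6.7082

6.7082


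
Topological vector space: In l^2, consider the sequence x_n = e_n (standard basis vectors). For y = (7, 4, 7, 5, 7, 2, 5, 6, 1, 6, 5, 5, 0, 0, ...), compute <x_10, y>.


x_10 = e_10 is the standard basis vector with 1 in position 10.
<x_10, y> = y_10 = 6
As n -> infinity, <x_n, y> -> 0, confirming weak convergence of (x_n) to 0.

6


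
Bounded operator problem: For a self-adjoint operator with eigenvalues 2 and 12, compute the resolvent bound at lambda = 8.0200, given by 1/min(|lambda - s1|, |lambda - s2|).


dist(8.0200, {2, 12}) = min(|8.0200 - 2|, |8.0200 - 12|)
= min(6.0200, 3.9800) = 3.9800
Resolvent bound = 1/3.9800 = 0.2513

0.2513


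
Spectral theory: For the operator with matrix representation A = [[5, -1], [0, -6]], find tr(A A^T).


trace(A * A^T) = sum of squares of all entries
= 5^2 + (-1)^2 + 0^2 + (-6)^2
= 25 + 1 + 0 + 36
= 62

62


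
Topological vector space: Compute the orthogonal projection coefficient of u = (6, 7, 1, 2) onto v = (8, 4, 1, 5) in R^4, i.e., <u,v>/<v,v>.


Computing <u,v> = 6*8 + 7*4 + 1*1 + 2*5 = 87
Computing <v,v> = 8^2 + 4^2 + 1^2 + 5^2 = 106
Projection coefficient = 87/106 = 0.8208

0.8208


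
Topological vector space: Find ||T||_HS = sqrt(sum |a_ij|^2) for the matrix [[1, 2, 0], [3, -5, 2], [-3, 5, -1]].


The Hilbert-Schmidt norm is sqrt(sum of squares of all entries).
Sum of squares = 1^2 + 2^2 + 0^2 + 3^2 + (-5)^2 + 2^2 + (-3)^2 + 5^2 + (-1)^2
= 1 + 4 + 0 + 9 + 25 + 4 + 9 + 25 + 1 = 78
||T||_HS = sqrt(78) = 8.8318

8.8318


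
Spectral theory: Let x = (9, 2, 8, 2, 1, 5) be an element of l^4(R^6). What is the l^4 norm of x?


The l^4 norm = (sum |x_i|^4)^(1/4)
Sum of 4th powers = 6561 + 16 + 4096 + 16 + 1 + 625 = 11315
||x||_4 = (11315)^(1/4) = 10.3137

10.3137


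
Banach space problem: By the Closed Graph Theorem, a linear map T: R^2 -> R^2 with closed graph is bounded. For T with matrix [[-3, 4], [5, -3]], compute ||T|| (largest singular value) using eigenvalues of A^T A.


A^T A = [[34, -27], [-27, 25]]
trace(A^T A) = 59, det(A^T A) = 121
discriminant = 59^2 - 4*121 = 2997
Largest eigenvalue of A^T A = (trace + sqrt(disc))/2 = 56.8724
||T|| = sqrt(56.8724) = 7.5414

7.5414


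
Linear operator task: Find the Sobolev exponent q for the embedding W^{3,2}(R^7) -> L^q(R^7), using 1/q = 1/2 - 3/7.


Using the Sobolev embedding formula: 1/q = 1/p - k/n
1/q = 1/2 - 3/7 = 1/14
q = 1/(1/14) = 14

14.0000


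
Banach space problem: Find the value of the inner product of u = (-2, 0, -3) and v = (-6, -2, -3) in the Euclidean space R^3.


Computing the standard inner product <u, v> = sum u_i * v_i
= -2*-6 + 0*-2 + -3*-3
= 12 + 0 + 9
= 21

21


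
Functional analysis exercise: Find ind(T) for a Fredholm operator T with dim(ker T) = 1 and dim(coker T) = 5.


The Fredholm index is defined as ind(T) = dim(ker T) - dim(coker T)
= 1 - 5
= -4

-4


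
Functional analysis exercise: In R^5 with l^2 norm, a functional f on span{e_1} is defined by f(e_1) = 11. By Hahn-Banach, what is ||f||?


The norm of f is given by ||f|| = sup_{||x||=1} |f(x)|.
On span{e_1}, ||e_1|| = 1, so ||f|| = |f(e_1)| / ||e_1||
= |11| / 1 = 11.0000

11.0000


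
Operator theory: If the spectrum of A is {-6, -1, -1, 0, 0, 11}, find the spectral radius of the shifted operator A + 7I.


Spectrum of A + 7I = {1, 6, 6, 7, 7, 18}
Spectral radius = max |lambda| over the shifted spectrum
= max(1, 6, 6, 7, 7, 18) = 18

18


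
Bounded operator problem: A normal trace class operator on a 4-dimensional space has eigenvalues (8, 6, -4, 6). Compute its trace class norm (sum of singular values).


For a normal operator, singular values equal |eigenvalues|.
Trace norm = sum |lambda_i| = 8 + 6 + 4 + 6
= 24

24


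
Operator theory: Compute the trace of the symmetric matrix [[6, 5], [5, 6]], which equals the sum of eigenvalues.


For a self-adjoint (symmetric) matrix, the eigenvalues are real.
The sum of eigenvalues equals the trace of the matrix.
trace = 6 + 6 = 12

12


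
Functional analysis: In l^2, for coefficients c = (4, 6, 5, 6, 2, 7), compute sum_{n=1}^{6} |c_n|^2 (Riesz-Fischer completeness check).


sum |c_n|^2 = 4^2 + 6^2 + 5^2 + 6^2 + 2^2 + 7^2
= 16 + 36 + 25 + 36 + 4 + 49
= 166

166


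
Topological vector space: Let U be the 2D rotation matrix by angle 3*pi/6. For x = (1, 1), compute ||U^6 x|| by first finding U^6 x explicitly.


U is a rotation by theta = 3*pi/6
U^6 = rotation by 6*theta = 18*pi/6 = 6*pi/6 (mod 2*pi)
cos(6*pi/6) = -1.0000, sin(6*pi/6) = 0.0000
U^6 x = (-1.0000 * 1 - 0.0000 * 1, 0.0000 * 1 + -1.0000 * 1)
= (-1.0000, -1.0000)
||U^6 x|| = sqrt((-1.0000)^2 + (-1.0000)^2) = sqrt(2.0000) = 1.4142

1.4142


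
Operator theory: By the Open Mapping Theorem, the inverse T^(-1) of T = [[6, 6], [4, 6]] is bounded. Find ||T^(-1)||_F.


det(T) = 6*6 - 6*4 = 12
T^(-1) = (1/12) * [[6, -6], [-4, 6]] = [[0.5000, -0.5000], [-0.3333, 0.5000]]
||T^(-1)||_F^2 = 0.5000^2 + (-0.5000)^2 + (-0.3333)^2 + 0.5000^2 = 0.8611
||T^(-1)||_F = sqrt(0.8611) = 0.9280

0.9280


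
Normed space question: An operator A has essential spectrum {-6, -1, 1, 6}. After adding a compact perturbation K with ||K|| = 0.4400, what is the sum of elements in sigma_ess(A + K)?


By Weyl's theorem, the essential spectrum is invariant under compact perturbations.
sigma_ess(A + K) = sigma_ess(A) = {-6, -1, 1, 6}
Sum = -6 + -1 + 1 + 6 = 0

0


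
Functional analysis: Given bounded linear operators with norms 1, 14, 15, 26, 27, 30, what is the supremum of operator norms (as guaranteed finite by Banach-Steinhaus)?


By the Uniform Boundedness Principle, the supremum of norms is finite.
sup_k ||T_k|| = max(1, 14, 15, 26, 27, 30) = 30

30


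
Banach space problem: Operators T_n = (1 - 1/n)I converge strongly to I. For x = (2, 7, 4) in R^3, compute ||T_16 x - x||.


T_16 x - x = (1 - 1/16)x - x = -x/16
||x|| = sqrt(69) = 8.3066
||T_16 x - x|| = ||x||/16 = 8.3066/16 = 0.5192

0.5192


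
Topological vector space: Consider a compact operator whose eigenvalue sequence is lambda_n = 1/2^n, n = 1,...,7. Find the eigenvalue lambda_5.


The eigenvalue formula gives lambda_5 = 1/2^5
= 1/32
= 0.0312

0.0312


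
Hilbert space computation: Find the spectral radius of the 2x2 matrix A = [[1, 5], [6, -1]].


For a 2x2 matrix, eigenvalues satisfy lambda^2 - (trace)*lambda + det = 0
trace = 1 + -1 = 0
det = 1*-1 - 5*6 = -31
discriminant = 0^2 - 4*(-31) = 124
spectral radius = max |eigenvalue| = 5.5678

5.5678


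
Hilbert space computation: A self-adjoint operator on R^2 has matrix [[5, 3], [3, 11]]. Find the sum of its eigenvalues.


For a self-adjoint (symmetric) matrix, the eigenvalues are real.
The sum of eigenvalues equals the trace of the matrix.
trace = 5 + 11 = 16

16


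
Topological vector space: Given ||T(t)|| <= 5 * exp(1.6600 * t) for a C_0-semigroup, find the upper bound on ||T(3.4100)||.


||T(3.4100)|| <= 5 * exp(1.6600 * 3.4100)
= 5 * exp(5.6606)
= 5 * 287.3210
= 1436.6049

1436.6049


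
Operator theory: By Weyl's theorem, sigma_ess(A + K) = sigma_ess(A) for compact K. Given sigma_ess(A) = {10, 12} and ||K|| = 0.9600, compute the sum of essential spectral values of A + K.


By Weyl's theorem, the essential spectrum is invariant under compact perturbations.
sigma_ess(A + K) = sigma_ess(A) = {10, 12}
Sum = 10 + 12 = 22

22


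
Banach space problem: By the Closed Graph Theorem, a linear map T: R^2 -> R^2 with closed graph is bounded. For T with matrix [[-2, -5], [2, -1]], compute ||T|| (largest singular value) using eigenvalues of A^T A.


A^T A = [[8, 8], [8, 26]]
trace(A^T A) = 34, det(A^T A) = 144
discriminant = 34^2 - 4*144 = 580
Largest eigenvalue of A^T A = (trace + sqrt(disc))/2 = 29.0416
||T|| = sqrt(29.0416) = 5.3890

5.3890


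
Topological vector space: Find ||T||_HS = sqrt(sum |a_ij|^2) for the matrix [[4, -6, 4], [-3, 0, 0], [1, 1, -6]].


The Hilbert-Schmidt norm is sqrt(sum of squares of all entries).
Sum of squares = 4^2 + (-6)^2 + 4^2 + (-3)^2 + 0^2 + 0^2 + 1^2 + 1^2 + (-6)^2
= 16 + 36 + 16 + 9 + 0 + 0 + 1 + 1 + 36 = 115
||T||_HS = sqrt(115) = 10.7238

10.7238


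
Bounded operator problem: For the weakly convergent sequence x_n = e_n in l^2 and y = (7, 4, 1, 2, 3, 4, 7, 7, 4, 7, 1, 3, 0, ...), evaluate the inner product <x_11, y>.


x_11 = e_11 is the standard basis vector with 1 in position 11.
<x_11, y> = y_11 = 1
As n -> infinity, <x_n, y> -> 0, confirming weak convergence of (x_n) to 0.

1


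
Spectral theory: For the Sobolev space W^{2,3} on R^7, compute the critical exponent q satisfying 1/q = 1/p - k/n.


Using the Sobolev embedding formula: 1/q = 1/p - k/n
1/q = 1/3 - 2/7 = 1/21
q = 1/(1/21) = 21

21.0000


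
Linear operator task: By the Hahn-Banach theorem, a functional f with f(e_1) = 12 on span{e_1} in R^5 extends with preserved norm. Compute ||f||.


The norm of f is given by ||f|| = sup_{||x||=1} |f(x)|.
On span{e_1}, ||e_1|| = 1, so ||f|| = |f(e_1)| / ||e_1||
= |12| / 1 = 12.0000

12.0000


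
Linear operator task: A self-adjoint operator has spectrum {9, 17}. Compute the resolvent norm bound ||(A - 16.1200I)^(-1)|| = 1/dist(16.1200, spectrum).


dist(16.1200, {9, 17}) = min(|16.1200 - 9|, |16.1200 - 17|)
= min(7.1200, 0.8800) = 0.8800
Resolvent bound = 1/0.8800 = 1.1364

1.1364


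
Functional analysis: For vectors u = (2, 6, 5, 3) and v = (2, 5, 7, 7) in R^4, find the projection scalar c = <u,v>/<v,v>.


Computing <u,v> = 2*2 + 6*5 + 5*7 + 3*7 = 90
Computing <v,v> = 2^2 + 5^2 + 7^2 + 7^2 = 127
Projection coefficient = 90/127 = 0.7087

0.7087


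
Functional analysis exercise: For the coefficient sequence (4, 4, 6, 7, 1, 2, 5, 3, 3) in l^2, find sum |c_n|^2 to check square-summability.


sum |c_n|^2 = 4^2 + 4^2 + 6^2 + 7^2 + 1^2 + 2^2 + 5^2 + 3^2 + 3^2
= 16 + 16 + 36 + 49 + 1 + 4 + 25 + 9 + 9
= 165

165


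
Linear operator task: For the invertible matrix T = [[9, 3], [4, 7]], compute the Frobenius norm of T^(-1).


det(T) = 9*7 - 3*4 = 51
T^(-1) = (1/51) * [[7, -3], [-4, 9]] = [[0.1373, -0.0588], [-0.0784, 0.1765]]
||T^(-1)||_F^2 = 0.1373^2 + (-0.0588)^2 + (-0.0784)^2 + 0.1765^2 = 0.0596
||T^(-1)||_F = sqrt(0.0596) = 0.2441

0.2441


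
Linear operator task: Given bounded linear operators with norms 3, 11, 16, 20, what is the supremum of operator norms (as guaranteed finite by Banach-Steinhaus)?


By the Uniform Boundedness Principle, the supremum of norms is finite.
sup_k ||T_k|| = max(3, 11, 16, 20) = 20

20


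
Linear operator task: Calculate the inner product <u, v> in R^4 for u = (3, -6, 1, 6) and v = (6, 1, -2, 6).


Computing the standard inner product <u, v> = sum u_i * v_i
= 3*6 + -6*1 + 1*-2 + 6*6
= 18 + -6 + -2 + 36
= 46

46


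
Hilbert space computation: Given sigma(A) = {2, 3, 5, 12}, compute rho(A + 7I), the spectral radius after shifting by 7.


Spectrum of A + 7I = {9, 10, 12, 19}
Spectral radius = max |lambda| over the shifted spectrum
= max(9, 10, 12, 19) = 19

19


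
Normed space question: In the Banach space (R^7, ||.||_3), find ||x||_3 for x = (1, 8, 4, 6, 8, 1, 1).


The l^3 norm = (sum |x_i|^3)^(1/3)
Sum of 3th powers = 1 + 512 + 64 + 216 + 512 + 1 + 1 = 1307
||x||_3 = (1307)^(1/3) = 10.9335

10.9335


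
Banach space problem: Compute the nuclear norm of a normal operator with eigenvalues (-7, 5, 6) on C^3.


For a normal operator, singular values equal |eigenvalues|.
Trace norm = sum |lambda_i| = 7 + 5 + 6
= 18

18


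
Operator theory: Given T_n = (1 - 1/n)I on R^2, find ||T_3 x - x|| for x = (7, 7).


T_3 x - x = (1 - 1/3)x - x = -x/3
||x|| = sqrt(98) = 9.8995
||T_3 x - x|| = ||x||/3 = 9.8995/3 = 3.2998

3.2998


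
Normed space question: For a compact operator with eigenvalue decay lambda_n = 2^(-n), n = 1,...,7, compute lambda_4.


The eigenvalue formula gives lambda_4 = 1/2^4
= 1/16
= 0.0625

0.0625


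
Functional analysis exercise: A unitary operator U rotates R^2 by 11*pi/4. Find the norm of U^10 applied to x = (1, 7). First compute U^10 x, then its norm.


U is a rotation by theta = 11*pi/4
U^10 = rotation by 10*theta = 110*pi/4 = 6*pi/4 (mod 2*pi)
cos(6*pi/4) = 0.0000, sin(6*pi/4) = -1.0000
U^10 x = (0.0000 * 1 - -1.0000 * 7, -1.0000 * 1 + 0.0000 * 7)
= (7.0000, -1.0000)
||U^10 x|| = sqrt(7.0000^2 + (-1.0000)^2) = sqrt(50.0000) = 7.0711

7.0711


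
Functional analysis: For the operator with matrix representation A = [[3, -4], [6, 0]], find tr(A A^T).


trace(A * A^T) = sum of squares of all entries
= 3^2 + (-4)^2 + 6^2 + 0^2
= 9 + 16 + 36 + 0
= 61

61


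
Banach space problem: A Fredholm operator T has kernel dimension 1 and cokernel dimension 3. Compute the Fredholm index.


The Fredholm index is defined as ind(T) = dim(ker T) - dim(coker T)
= 1 - 3
= -2

-2


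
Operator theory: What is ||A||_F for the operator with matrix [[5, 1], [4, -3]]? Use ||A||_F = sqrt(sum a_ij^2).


||A||_F^2 = sum a_ij^2
= 5^2 + 1^2 + 4^2 + (-3)^2
= 25 + 1 + 16 + 9 = 51
||A||_F = sqrt(51) = 7.1414

7.1414


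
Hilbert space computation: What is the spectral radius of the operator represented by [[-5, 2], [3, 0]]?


For a 2x2 matrix, eigenvalues satisfy lambda^2 - (trace)*lambda + det = 0
trace = -5 + 0 = -5
det = -5*0 - 2*3 = -6
discriminant = (-5)^2 - 4*(-6) = 49
spectral radius = max |eigenvalue| = 6.0000

6.0000


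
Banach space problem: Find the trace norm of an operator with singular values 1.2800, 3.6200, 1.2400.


The nuclear norm is the sum of all singular values.
||T||_1 = 1.2800 + 3.6200 + 1.2400
= 6.1400

6.1400


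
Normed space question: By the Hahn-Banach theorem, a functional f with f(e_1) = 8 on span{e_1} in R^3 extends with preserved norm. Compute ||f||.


The norm of f is given by ||f|| = sup_{||x||=1} |f(x)|.
On span{e_1}, ||e_1|| = 1, so ||f|| = |f(e_1)| / ||e_1||
= |8| / 1 = 8.0000

8.0000


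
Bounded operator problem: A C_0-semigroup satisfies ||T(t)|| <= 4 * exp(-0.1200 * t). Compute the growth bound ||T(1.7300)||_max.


||T(1.7300)|| <= 4 * exp(-0.1200 * 1.7300)
= 4 * exp(-0.2076)
= 4 * 0.8125
= 3.2501

3.2501


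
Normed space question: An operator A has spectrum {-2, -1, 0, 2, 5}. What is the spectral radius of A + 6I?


Spectrum of A + 6I = {4, 5, 6, 8, 11}
Spectral radius = max |lambda| over the shifted spectrum
= max(4, 5, 6, 8, 11) = 11

11


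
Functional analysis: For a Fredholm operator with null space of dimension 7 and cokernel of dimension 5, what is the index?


The Fredholm index is defined as ind(T) = dim(ker T) - dim(coker T)
= 7 - 5
= 2

2


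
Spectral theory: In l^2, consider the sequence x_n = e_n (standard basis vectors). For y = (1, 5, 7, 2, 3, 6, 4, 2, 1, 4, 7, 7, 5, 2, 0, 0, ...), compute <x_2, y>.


x_2 = e_2 is the standard basis vector with 1 in position 2.
<x_2, y> = y_2 = 5
As n -> infinity, <x_n, y> -> 0, confirming weak convergence of (x_n) to 0.

5


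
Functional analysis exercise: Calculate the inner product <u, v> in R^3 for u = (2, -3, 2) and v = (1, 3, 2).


Computing the standard inner product <u, v> = sum u_i * v_i
= 2*1 + -3*3 + 2*2
= 2 + -9 + 4
= -3

-3


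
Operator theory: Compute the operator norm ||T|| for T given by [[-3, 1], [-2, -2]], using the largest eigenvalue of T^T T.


A^T A = [[13, 1], [1, 5]]
trace(A^T A) = 18, det(A^T A) = 64
discriminant = 18^2 - 4*64 = 68
Largest eigenvalue of A^T A = (trace + sqrt(disc))/2 = 13.1231
||T|| = sqrt(13.1231) = 3.6226

3.6226


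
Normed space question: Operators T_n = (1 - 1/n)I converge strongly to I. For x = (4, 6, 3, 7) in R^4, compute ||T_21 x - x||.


T_21 x - x = (1 - 1/21)x - x = -x/21
||x|| = sqrt(110) = 10.4881
||T_21 x - x|| = ||x||/21 = 10.4881/21 = 0.4994

0.4994


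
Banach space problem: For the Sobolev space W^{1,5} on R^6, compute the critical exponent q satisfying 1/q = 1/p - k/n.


Using the Sobolev embedding formula: 1/q = 1/p - k/n
1/q = 1/5 - 1/6 = 1/30
q = 1/(1/30) = 30

30.0000


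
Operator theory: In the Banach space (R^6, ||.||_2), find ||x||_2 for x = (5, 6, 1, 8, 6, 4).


The l^2 norm = (sum |x_i|^2)^(1/2)
Sum of 2th powers = 25 + 36 + 1 + 64 + 36 + 16 = 178
||x||_2 = (178)^(1/2) = 13.3417

13.3417


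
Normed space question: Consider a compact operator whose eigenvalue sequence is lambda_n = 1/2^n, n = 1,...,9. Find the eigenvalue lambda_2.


The eigenvalue formula gives lambda_2 = 1/2^2
= 1/4
= 0.2500

0.2500


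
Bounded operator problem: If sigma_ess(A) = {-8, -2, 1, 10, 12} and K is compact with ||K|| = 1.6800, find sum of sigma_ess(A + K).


By Weyl's theorem, the essential spectrum is invariant under compact perturbations.
sigma_ess(A + K) = sigma_ess(A) = {-8, -2, 1, 10, 12}
Sum = -8 + -2 + 1 + 10 + 12 = 13

13


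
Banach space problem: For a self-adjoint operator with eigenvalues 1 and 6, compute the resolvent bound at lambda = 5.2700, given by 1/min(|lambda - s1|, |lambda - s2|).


dist(5.2700, {1, 6}) = min(|5.2700 - 1|, |5.2700 - 6|)
= min(4.2700, 0.7300) = 0.7300
Resolvent bound = 1/0.7300 = 1.3699

1.3699


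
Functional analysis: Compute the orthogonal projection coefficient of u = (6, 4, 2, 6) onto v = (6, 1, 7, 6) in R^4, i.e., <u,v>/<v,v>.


Computing <u,v> = 6*6 + 4*1 + 2*7 + 6*6 = 90
Computing <v,v> = 6^2 + 1^2 + 7^2 + 6^2 = 122
Projection coefficient = 90/122 = 0.7377

0.7377


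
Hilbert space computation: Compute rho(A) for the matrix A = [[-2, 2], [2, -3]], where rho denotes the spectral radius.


For a 2x2 matrix, eigenvalues satisfy lambda^2 - (trace)*lambda + det = 0
trace = -2 + -3 = -5
det = -2*-3 - 2*2 = 2
discriminant = (-5)^2 - 4*(2) = 17
spectral radius = max |eigenvalue| = 4.5616

4.5616


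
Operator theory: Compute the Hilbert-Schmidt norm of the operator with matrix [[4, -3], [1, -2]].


The Hilbert-Schmidt norm is sqrt(sum of squares of all entries).
Sum of squares = 4^2 + (-3)^2 + 1^2 + (-2)^2
= 16 + 9 + 1 + 4 = 30
||T||_HS = sqrt(30) = 5.4772

5.4772


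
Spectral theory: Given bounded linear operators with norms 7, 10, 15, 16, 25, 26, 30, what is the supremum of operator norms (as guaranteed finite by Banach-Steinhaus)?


By the Uniform Boundedness Principle, the supremum of norms is finite.
sup_k ||T_k|| = max(7, 10, 15, 16, 25, 26, 30) = 30

30


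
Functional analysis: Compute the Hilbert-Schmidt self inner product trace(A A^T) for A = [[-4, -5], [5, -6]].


trace(A * A^T) = sum of squares of all entries
= (-4)^2 + (-5)^2 + 5^2 + (-6)^2
= 16 + 25 + 25 + 36
= 102

102


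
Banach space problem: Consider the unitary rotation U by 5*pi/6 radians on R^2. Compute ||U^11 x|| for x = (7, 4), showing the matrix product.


U is a rotation by theta = 5*pi/6
U^11 = rotation by 11*theta = 55*pi/6 = 7*pi/6 (mod 2*pi)
cos(7*pi/6) = -0.8660, sin(7*pi/6) = -0.5000
U^11 x = (-0.8660 * 7 - -0.5000 * 4, -0.5000 * 7 + -0.8660 * 4)
= (-4.0622, -6.9641)
||U^11 x|| = sqrt((-4.0622)^2 + (-6.9641)^2) = sqrt(65.0000) = 8.0623

8.0623


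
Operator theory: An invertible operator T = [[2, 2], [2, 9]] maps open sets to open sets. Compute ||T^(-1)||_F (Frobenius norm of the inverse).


det(T) = 2*9 - 2*2 = 14
T^(-1) = (1/14) * [[9, -2], [-2, 2]] = [[0.6429, -0.1429], [-0.1429, 0.1429]]
||T^(-1)||_F^2 = 0.6429^2 + (-0.1429)^2 + (-0.1429)^2 + 0.1429^2 = 0.4745
||T^(-1)||_F = sqrt(0.4745) = 0.6888

0.6888


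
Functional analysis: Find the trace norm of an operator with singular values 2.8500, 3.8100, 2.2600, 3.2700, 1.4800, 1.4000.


The nuclear norm is the sum of all singular values.
||T||_1 = 2.8500 + 3.8100 + 2.2600 + 3.2700 + 1.4800 + 1.4000
= 15.0700

15.0700


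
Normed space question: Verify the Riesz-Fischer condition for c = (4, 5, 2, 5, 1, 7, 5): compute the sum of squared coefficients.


sum |c_n|^2 = 4^2 + 5^2 + 2^2 + 5^2 + 1^2 + 7^2 + 5^2
= 16 + 25 + 4 + 25 + 1 + 49 + 25
= 145

145


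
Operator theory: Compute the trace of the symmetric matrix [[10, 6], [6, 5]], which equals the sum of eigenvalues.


For a self-adjoint (symmetric) matrix, the eigenvalues are real.
The sum of eigenvalues equals the trace of the matrix.
trace = 10 + 5 = 15

15


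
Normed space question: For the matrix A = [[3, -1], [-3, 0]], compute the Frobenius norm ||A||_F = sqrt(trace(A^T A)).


||A||_F^2 = sum a_ij^2
= 3^2 + (-1)^2 + (-3)^2 + 0^2
= 9 + 1 + 9 + 0 = 19
||A||_F = sqrt(19) = 4.3589

4.3589


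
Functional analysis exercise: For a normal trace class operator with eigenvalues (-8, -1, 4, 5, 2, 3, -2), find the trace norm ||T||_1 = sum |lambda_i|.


For a normal operator, singular values equal |eigenvalues|.
Trace norm = sum |lambda_i| = 8 + 1 + 4 + 5 + 2 + 3 + 2
= 25

25


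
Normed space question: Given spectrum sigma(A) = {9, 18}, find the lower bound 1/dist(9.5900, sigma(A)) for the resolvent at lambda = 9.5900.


dist(9.5900, {9, 18}) = min(|9.5900 - 9|, |9.5900 - 18|)
= min(0.5900, 8.4100) = 0.5900
Resolvent bound = 1/0.5900 = 1.6949

1.6949


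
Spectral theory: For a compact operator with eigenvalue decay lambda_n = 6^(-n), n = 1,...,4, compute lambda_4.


The eigenvalue formula gives lambda_4 = 1/6^4
= 1/1296
= 7.7160e-04

7.7160e-04


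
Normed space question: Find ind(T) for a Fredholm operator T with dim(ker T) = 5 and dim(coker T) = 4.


The Fredholm index is defined as ind(T) = dim(ker T) - dim(coker T)
= 5 - 4
= 1

1


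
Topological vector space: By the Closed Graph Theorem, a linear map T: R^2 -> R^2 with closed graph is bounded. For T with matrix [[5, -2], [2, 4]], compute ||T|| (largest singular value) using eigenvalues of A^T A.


A^T A = [[29, -2], [-2, 20]]
trace(A^T A) = 49, det(A^T A) = 576
discriminant = 49^2 - 4*576 = 97
Largest eigenvalue of A^T A = (trace + sqrt(disc))/2 = 29.4244
||T|| = sqrt(29.4244) = 5.4244

5.4244


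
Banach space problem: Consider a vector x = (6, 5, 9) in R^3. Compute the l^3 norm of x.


The l^3 norm = (sum |x_i|^3)^(1/3)
Sum of 3th powers = 216 + 125 + 729 = 1070
||x||_3 = (1070)^(1/3) = 10.2281

10.2281


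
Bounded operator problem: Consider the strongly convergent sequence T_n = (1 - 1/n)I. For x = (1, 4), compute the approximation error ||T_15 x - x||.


T_15 x - x = (1 - 1/15)x - x = -x/15
||x|| = sqrt(17) = 4.1231
||T_15 x - x|| = ||x||/15 = 4.1231/15 = 0.2749

0.2749


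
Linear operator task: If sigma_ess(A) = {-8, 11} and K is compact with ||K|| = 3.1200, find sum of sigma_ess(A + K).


By Weyl's theorem, the essential spectrum is invariant under compact perturbations.
sigma_ess(A + K) = sigma_ess(A) = {-8, 11}
Sum = -8 + 11 = 3

3


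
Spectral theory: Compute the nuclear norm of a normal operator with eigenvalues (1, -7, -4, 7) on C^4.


For a normal operator, singular values equal |eigenvalues|.
Trace norm = sum |lambda_i| = 1 + 7 + 4 + 7
= 19

19


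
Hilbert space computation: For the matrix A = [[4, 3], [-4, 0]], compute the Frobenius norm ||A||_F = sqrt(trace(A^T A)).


||A||_F^2 = sum a_ij^2
= 4^2 + 3^2 + (-4)^2 + 0^2
= 16 + 9 + 16 + 0 = 41
||A||_F = sqrt(41) = 6.4031

6.4031


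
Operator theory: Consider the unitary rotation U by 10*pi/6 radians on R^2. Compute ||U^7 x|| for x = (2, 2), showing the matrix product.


U is a rotation by theta = 10*pi/6
U^7 = rotation by 7*theta = 70*pi/6 = 10*pi/6 (mod 2*pi)
cos(10*pi/6) = 0.5000, sin(10*pi/6) = -0.8660
U^7 x = (0.5000 * 2 - -0.8660 * 2, -0.8660 * 2 + 0.5000 * 2)
= (2.7321, -0.7321)
||U^7 x|| = sqrt(2.7321^2 + (-0.7321)^2) = sqrt(8.0000) = 2.8284

2.8284


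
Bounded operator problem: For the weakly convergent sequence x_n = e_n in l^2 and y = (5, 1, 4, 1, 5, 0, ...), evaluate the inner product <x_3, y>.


x_3 = e_3 is the standard basis vector with 1 in position 3.
<x_3, y> = y_3 = 4
As n -> infinity, <x_n, y> -> 0, confirming weak convergence of (x_n) to 0.

4


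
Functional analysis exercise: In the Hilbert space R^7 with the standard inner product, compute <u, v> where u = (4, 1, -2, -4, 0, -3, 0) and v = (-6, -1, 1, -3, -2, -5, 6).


Computing the standard inner product <u, v> = sum u_i * v_i
= 4*-6 + 1*-1 + -2*1 + -4*-3 + 0*-2 + -3*-5 + 0*6
= -24 + -1 + -2 + 12 + 0 + 15 + 0
= 0

0


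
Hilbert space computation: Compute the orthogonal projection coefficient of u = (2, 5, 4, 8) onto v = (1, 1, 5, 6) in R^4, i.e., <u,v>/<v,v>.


Computing <u,v> = 2*1 + 5*1 + 4*5 + 8*6 = 75
Computing <v,v> = 1^2 + 1^2 + 5^2 + 6^2 = 63
Projection coefficient = 75/63 = 1.1905

1.1905


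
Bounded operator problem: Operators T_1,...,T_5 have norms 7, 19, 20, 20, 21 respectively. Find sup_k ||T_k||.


By the Uniform Boundedness Principle, the supremum of norms is finite.
sup_k ||T_k|| = max(7, 19, 20, 20, 21) = 21

21


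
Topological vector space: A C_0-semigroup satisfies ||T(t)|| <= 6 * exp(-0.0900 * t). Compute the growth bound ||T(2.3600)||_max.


||T(2.3600)|| <= 6 * exp(-0.0900 * 2.3600)
= 6 * exp(-0.2124)
= 6 * 0.8086
= 4.8518

4.8518


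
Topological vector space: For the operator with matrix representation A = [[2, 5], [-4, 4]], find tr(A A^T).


trace(A * A^T) = sum of squares of all entries
= 2^2 + 5^2 + (-4)^2 + 4^2
= 4 + 25 + 16 + 16
= 61

61


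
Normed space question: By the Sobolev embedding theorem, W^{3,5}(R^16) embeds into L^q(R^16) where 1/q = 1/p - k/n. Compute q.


Using the Sobolev embedding formula: 1/q = 1/p - k/n
1/q = 1/5 - 3/16 = 1/80
q = 1/(1/80) = 80

80.0000


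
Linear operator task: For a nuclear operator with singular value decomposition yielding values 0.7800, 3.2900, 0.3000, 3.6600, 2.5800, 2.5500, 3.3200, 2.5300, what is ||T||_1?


The nuclear norm is the sum of all singular values.
||T||_1 = 0.7800 + 3.2900 + 0.3000 + 3.6600 + 2.5800 + 2.5500 + 3.3200 + 2.5300
= 19.0100

19.0100


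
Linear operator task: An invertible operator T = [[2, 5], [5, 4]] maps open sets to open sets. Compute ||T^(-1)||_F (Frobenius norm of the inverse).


det(T) = 2*4 - 5*5 = -17
T^(-1) = (1/-17) * [[4, -5], [-5, 2]] = [[-0.2353, 0.2941], [0.2941, -0.1176]]
||T^(-1)||_F^2 = (-0.2353)^2 + 0.2941^2 + 0.2941^2 + (-0.1176)^2 = 0.2422
||T^(-1)||_F = sqrt(0.2422) = 0.4922

0.4922


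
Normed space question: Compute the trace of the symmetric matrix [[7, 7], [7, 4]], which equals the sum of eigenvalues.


For a self-adjoint (symmetric) matrix, the eigenvalues are real.
The sum of eigenvalues equals the trace of the matrix.
trace = 7 + 4 = 11

11


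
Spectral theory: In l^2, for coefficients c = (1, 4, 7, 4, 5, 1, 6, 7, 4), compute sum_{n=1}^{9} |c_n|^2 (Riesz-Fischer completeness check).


sum |c_n|^2 = 1^2 + 4^2 + 7^2 + 4^2 + 5^2 + 1^2 + 6^2 + 7^2 + 4^2
= 1 + 16 + 49 + 16 + 25 + 1 + 36 + 49 + 16
= 209

209


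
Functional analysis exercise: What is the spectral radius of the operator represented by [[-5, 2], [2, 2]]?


For a 2x2 matrix, eigenvalues satisfy lambda^2 - (trace)*lambda + det = 0
trace = -5 + 2 = -3
det = -5*2 - 2*2 = -14
discriminant = (-3)^2 - 4*(-14) = 65
spectral radius = max |eigenvalue| = 5.5311

5.5311


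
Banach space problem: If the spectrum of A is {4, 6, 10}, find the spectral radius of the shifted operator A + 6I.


Spectrum of A + 6I = {10, 12, 16}
Spectral radius = max |lambda| over the shifted spectrum
= max(10, 12, 16) = 16

16


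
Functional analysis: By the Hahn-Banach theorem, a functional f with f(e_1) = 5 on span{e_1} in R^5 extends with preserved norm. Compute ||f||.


The norm of f is given by ||f|| = sup_{||x||=1} |f(x)|.
On span{e_1}, ||e_1|| = 1, so ||f|| = |f(e_1)| / ||e_1||
= |5| / 1 = 5.0000

5.0000


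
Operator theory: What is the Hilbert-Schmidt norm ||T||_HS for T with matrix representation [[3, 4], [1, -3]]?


The Hilbert-Schmidt norm is sqrt(sum of squares of all entries).
Sum of squares = 3^2 + 4^2 + 1^2 + (-3)^2
= 9 + 16 + 1 + 9 = 35
||T||_HS = sqrt(35) = 5.9161

5.9161


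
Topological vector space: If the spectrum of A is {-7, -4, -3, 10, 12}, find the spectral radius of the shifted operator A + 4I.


Spectrum of A + 4I = {-3, 0, 1, 14, 16}
Spectral radius = max |lambda| over the shifted spectrum
= max(3, 0, 1, 14, 16) = 16

16


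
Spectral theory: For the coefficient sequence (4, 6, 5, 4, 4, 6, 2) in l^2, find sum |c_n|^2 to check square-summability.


sum |c_n|^2 = 4^2 + 6^2 + 5^2 + 4^2 + 4^2 + 6^2 + 2^2
= 16 + 36 + 25 + 16 + 16 + 36 + 4
= 149

149


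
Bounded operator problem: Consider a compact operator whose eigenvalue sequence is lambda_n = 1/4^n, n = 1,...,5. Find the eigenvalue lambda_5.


The eigenvalue formula gives lambda_5 = 1/4^5
= 1/1024
= 9.7656e-04

9.7656e-04


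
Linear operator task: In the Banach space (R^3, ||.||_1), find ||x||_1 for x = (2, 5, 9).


The l^1 norm equals the sum of absolute values of all components.
||x||_1 = 2 + 5 + 9
= 16

16.0000


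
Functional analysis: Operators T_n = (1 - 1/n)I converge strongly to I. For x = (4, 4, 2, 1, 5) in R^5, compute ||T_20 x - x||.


T_20 x - x = (1 - 1/20)x - x = -x/20
||x|| = sqrt(62) = 7.8740
||T_20 x - x|| = ||x||/20 = 7.8740/20 = 0.3937

0.3937


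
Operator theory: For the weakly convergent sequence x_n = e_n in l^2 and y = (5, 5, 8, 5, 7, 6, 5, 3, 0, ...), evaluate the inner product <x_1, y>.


x_1 = e_1 is the standard basis vector with 1 in position 1.
<x_1, y> = y_1 = 5
As n -> infinity, <x_n, y> -> 0, confirming weak convergence of (x_n) to 0.

5


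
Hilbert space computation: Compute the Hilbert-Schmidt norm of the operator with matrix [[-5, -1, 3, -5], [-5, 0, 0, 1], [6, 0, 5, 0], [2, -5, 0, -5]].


The Hilbert-Schmidt norm is sqrt(sum of squares of all entries).
Sum of squares = (-5)^2 + (-1)^2 + 3^2 + (-5)^2 + (-5)^2 + 0^2 + 0^2 + 1^2 + 6^2 + 0^2 + 5^2 + 0^2 + 2^2 + (-5)^2 + 0^2 + (-5)^2
= 25 + 1 + 9 + 25 + 25 + 0 + 0 + 1 + 36 + 0 + 25 + 0 + 4 + 25 + 0 + 25 = 201
||T||_HS = sqrt(201) = 14.1774

14.1774


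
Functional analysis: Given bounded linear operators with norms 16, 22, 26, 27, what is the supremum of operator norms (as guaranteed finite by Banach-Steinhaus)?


By the Uniform Boundedness Principle, the supremum of norms is finite.
sup_k ||T_k|| = max(16, 22, 26, 27) = 27

27


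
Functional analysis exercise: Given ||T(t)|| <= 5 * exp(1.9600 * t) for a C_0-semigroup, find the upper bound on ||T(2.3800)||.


||T(2.3800)|| <= 5 * exp(1.9600 * 2.3800)
= 5 * exp(4.6648)
= 5 * 106.1444
= 530.7218

530.7218


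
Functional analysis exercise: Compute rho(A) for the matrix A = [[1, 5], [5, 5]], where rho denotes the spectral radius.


For a 2x2 matrix, eigenvalues satisfy lambda^2 - (trace)*lambda + det = 0
trace = 1 + 5 = 6
det = 1*5 - 5*5 = -20
discriminant = 6^2 - 4*(-20) = 116
spectral radius = max |eigenvalue| = 8.3852

8.3852


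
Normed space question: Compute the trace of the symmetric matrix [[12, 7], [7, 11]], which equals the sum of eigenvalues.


For a self-adjoint (symmetric) matrix, the eigenvalues are real.
The sum of eigenvalues equals the trace of the matrix.
trace = 12 + 11 = 23

23


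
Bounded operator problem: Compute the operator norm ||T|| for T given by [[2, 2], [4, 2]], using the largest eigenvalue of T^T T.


A^T A = [[20, 12], [12, 8]]
trace(A^T A) = 28, det(A^T A) = 16
discriminant = 28^2 - 4*16 = 720
Largest eigenvalue of A^T A = (trace + sqrt(disc))/2 = 27.4164
||T|| = sqrt(27.4164) = 5.2361

5.2361


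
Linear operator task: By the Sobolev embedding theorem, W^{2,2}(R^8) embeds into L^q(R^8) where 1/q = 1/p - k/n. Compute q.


Using the Sobolev embedding formula: 1/q = 1/p - k/n
1/q = 1/2 - 2/8 = 1/4
q = 1/(1/4) = 4

4.0000


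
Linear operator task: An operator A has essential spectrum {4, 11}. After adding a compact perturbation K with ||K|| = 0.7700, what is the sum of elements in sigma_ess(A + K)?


By Weyl's theorem, the essential spectrum is invariant under compact perturbations.
sigma_ess(A + K) = sigma_ess(A) = {4, 11}
Sum = 4 + 11 = 15

15


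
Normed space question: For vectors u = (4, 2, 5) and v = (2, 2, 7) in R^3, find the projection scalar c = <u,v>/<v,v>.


Computing <u,v> = 4*2 + 2*2 + 5*7 = 47
Computing <v,v> = 2^2 + 2^2 + 7^2 = 57
Projection coefficient = 47/57 = 0.8246

0.8246


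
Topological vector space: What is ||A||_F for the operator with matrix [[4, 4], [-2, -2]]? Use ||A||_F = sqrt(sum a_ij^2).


||A||_F^2 = sum a_ij^2
= 4^2 + 4^2 + (-2)^2 + (-2)^2
= 16 + 16 + 4 + 4 = 40
||A||_F = sqrt(40) = 6.3246

6.3246


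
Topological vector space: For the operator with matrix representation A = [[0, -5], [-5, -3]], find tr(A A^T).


trace(A * A^T) = sum of squares of all entries
= 0^2 + (-5)^2 + (-5)^2 + (-3)^2
= 0 + 25 + 25 + 9
= 59

59


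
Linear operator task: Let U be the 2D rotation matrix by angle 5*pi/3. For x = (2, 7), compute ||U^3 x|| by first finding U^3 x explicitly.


U is a rotation by theta = 5*pi/3
U^3 = rotation by 3*theta = 15*pi/3 = 3*pi/3 (mod 2*pi)
cos(3*pi/3) = -1.0000, sin(3*pi/3) = 0.0000
U^3 x = (-1.0000 * 2 - 0.0000 * 7, 0.0000 * 2 + -1.0000 * 7)
= (-2.0000, -7.0000)
||U^3 x|| = sqrt((-2.0000)^2 + (-7.0000)^2) = sqrt(53.0000) = 7.2801

7.2801


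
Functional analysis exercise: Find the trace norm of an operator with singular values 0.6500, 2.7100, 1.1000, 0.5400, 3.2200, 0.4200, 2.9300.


The nuclear norm is the sum of all singular values.
||T||_1 = 0.6500 + 2.7100 + 1.1000 + 0.5400 + 3.2200 + 0.4200 + 2.9300
= 11.5700

11.5700


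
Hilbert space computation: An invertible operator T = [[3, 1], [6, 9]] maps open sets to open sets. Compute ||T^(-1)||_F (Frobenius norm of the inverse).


det(T) = 3*9 - 1*6 = 21
T^(-1) = (1/21) * [[9, -1], [-6, 3]] = [[0.4286, -0.0476], [-0.2857, 0.1429]]
||T^(-1)||_F^2 = 0.4286^2 + (-0.0476)^2 + (-0.2857)^2 + 0.1429^2 = 0.2880
||T^(-1)||_F = sqrt(0.2880) = 0.5366

0.5366


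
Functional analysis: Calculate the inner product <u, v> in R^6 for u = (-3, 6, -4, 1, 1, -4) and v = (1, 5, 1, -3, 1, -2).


Computing the standard inner product <u, v> = sum u_i * v_i
= -3*1 + 6*5 + -4*1 + 1*-3 + 1*1 + -4*-2
= -3 + 30 + -4 + -3 + 1 + 8
= 29

29


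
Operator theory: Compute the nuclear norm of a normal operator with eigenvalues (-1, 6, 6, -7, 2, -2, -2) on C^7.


For a normal operator, singular values equal |eigenvalues|.
Trace norm = sum |lambda_i| = 1 + 6 + 6 + 7 + 2 + 2 + 2
= 26

26


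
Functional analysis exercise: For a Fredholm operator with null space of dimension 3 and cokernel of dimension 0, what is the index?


The Fredholm index is defined as ind(T) = dim(ker T) - dim(coker T)
= 3 - 0
= 3

3


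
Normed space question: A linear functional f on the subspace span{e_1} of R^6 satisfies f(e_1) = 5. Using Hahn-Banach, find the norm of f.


The norm of f is given by ||f|| = sup_{||x||=1} |f(x)|.
On span{e_1}, ||e_1|| = 1, so ||f|| = |f(e_1)| / ||e_1||
= |5| / 1 = 5.0000

5.0000


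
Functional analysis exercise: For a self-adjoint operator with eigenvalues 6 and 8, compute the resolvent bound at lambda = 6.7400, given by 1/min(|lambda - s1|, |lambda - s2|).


dist(6.7400, {6, 8}) = min(|6.7400 - 6|, |6.7400 - 8|)
= min(0.7400, 1.2600) = 0.7400
Resolvent bound = 1/0.7400 = 1.3514

1.3514


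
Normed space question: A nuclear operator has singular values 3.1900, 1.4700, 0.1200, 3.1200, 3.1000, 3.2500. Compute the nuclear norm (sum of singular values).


The nuclear norm is the sum of all singular values.
||T||_1 = 3.1900 + 1.4700 + 0.1200 + 3.1200 + 3.1000 + 3.2500
= 14.2500

14.2500


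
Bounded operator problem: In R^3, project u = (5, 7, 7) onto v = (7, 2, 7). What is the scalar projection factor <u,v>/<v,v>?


Computing <u,v> = 5*7 + 7*2 + 7*7 = 98
Computing <v,v> = 7^2 + 2^2 + 7^2 = 102
Projection coefficient = 98/102 = 0.9608

0.9608


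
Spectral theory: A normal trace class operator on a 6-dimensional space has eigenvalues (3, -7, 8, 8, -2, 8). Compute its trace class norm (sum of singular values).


For a normal operator, singular values equal |eigenvalues|.
Trace norm = sum |lambda_i| = 3 + 7 + 8 + 8 + 2 + 8
= 36

36


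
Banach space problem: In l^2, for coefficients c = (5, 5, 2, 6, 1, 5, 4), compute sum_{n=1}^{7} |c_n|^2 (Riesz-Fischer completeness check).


sum |c_n|^2 = 5^2 + 5^2 + 2^2 + 6^2 + 1^2 + 5^2 + 4^2
= 25 + 25 + 4 + 36 + 1 + 25 + 16
= 132

132


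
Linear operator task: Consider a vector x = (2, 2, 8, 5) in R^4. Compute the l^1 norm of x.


The l^1 norm equals the sum of absolute values of all components.
||x||_1 = 2 + 2 + 8 + 5
= 17

17.0000


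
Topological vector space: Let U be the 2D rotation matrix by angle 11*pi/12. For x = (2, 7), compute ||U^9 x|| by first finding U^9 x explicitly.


U is a rotation by theta = 11*pi/12
U^9 = rotation by 9*theta = 99*pi/12 = 3*pi/12 (mod 2*pi)
cos(3*pi/12) = 0.7071, sin(3*pi/12) = 0.7071
U^9 x = (0.7071 * 2 - 0.7071 * 7, 0.7071 * 2 + 0.7071 * 7)
= (-3.5355, 6.3640)
||U^9 x|| = sqrt((-3.5355)^2 + 6.3640^2) = sqrt(53.0000) = 7.2801

7.2801


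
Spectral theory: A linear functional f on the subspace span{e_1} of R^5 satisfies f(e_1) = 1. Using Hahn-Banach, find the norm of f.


The norm of f is given by ||f|| = sup_{||x||=1} |f(x)|.
On span{e_1}, ||e_1|| = 1, so ||f|| = |f(e_1)| / ||e_1||
= |1| / 1 = 1.0000

1.0000


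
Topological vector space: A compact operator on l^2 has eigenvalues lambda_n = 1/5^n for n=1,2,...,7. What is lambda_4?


The eigenvalue formula gives lambda_4 = 1/5^4
= 1/625
= 0.0016

0.0016


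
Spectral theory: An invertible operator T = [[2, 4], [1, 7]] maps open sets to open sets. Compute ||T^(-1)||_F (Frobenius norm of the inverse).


det(T) = 2*7 - 4*1 = 10
T^(-1) = (1/10) * [[7, -4], [-1, 2]] = [[0.7000, -0.4000], [-0.1000, 0.2000]]
||T^(-1)||_F^2 = 0.7000^2 + (-0.4000)^2 + (-0.1000)^2 + 0.2000^2 = 0.7000
||T^(-1)||_F = sqrt(0.7000) = 0.8367

0.8367


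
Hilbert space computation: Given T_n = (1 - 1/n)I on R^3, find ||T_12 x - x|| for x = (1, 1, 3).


T_12 x - x = (1 - 1/12)x - x = -x/12
||x|| = sqrt(11) = 3.3166
||T_12 x - x|| = ||x||/12 = 3.3166/12 = 0.2764

0.2764


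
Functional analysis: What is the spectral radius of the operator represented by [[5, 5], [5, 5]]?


For a 2x2 matrix, eigenvalues satisfy lambda^2 - (trace)*lambda + det = 0
trace = 5 + 5 = 10
det = 5*5 - 5*5 = 0
discriminant = 10^2 - 4*(0) = 100
spectral radius = max |eigenvalue| = 10.0000

10.0000


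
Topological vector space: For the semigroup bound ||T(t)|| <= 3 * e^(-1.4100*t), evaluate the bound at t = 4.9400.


||T(4.9400)|| <= 3 * exp(-1.4100 * 4.9400)
= 3 * exp(-6.9654)
= 3 * 9.4399e-04
= 0.0028

0.0028


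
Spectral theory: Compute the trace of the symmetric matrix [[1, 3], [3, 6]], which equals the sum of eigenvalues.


For a self-adjoint (symmetric) matrix, the eigenvalues are real.
The sum of eigenvalues equals the trace of the matrix.
trace = 1 + 6 = 7

7


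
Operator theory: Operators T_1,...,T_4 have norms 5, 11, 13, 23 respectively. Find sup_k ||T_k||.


By the Uniform Boundedness Principle, the supremum of norms is finite.
sup_k ||T_k|| = max(5, 11, 13, 23) = 23

23


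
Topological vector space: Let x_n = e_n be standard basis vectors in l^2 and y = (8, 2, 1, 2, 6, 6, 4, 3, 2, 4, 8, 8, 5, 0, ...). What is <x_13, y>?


x_13 = e_13 is the standard basis vector with 1 in position 13.
<x_13, y> = y_13 = 5
As n -> infinity, <x_n, y> -> 0, confirming weak convergence of (x_n) to 0.

5


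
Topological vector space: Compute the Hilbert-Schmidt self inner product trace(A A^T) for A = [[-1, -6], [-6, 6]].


trace(A * A^T) = sum of squares of all entries
= (-1)^2 + (-6)^2 + (-6)^2 + 6^2
= 1 + 36 + 36 + 36
= 109

109


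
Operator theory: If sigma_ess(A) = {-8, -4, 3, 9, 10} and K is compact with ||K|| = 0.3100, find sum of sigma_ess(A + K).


By Weyl's theorem, the essential spectrum is invariant under compact perturbations.
sigma_ess(A + K) = sigma_ess(A) = {-8, -4, 3, 9, 10}
Sum = -8 + -4 + 3 + 9 + 10 = 10

10
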